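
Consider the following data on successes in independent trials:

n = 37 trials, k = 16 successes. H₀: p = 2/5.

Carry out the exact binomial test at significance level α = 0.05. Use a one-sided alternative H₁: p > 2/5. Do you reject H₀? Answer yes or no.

Exact binomial: n=37, k=16, p₀=2/5=0.4000
P(X≥16) from Σ C(n,i)·p₀^i·(1−p₀)^(n−i)
p-value (one-sided, H₁ greater) = 0.40320
At α=0.05: p ≥ α → fail to reject H₀

reject H₀: no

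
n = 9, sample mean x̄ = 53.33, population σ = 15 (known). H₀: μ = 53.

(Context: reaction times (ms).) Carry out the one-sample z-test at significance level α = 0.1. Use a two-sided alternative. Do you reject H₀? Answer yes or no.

reject H₀: no

SE = σ/√n = 15/√9 = 5.0000
z = (x̄−μ₀)/SE = (53.33−53)/5.0000 = 0.0660
p-value (two-sided) = 0.94738
At α=0.1: p ≥ α → fail to reject H₀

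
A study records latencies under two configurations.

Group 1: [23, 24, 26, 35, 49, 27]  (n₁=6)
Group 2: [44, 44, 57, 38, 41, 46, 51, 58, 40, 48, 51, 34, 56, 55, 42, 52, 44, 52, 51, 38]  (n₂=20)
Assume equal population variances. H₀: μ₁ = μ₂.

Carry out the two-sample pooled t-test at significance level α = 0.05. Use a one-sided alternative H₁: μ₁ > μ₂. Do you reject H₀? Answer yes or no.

x̄₁=30.667, s₁=9.933, n₁=6
x̄₂=47.100, s₂=7.011, n₂=20
s_p² = [5·9.933² + 19·7.011²]/24 = 59.4639
SE = √(s_p²·(1/6+1/20)) = 3.5894
t = (30.667−47.100)/3.5894 = -4.5783
df = 24
p-value (one-sided, H₁ greater) = 0.99994
At α=0.05: p ≥ α → fail to reject H₀

reject H₀: no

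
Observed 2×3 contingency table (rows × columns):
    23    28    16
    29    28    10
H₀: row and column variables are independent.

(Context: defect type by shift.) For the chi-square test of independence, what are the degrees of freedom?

df = (r−1)(c−1) = (2−1)·(3−1) = 2

degrees of freedom = 2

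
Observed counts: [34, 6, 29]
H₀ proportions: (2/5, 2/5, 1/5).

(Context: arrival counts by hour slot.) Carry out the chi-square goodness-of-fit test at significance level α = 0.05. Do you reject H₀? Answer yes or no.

n = 69; E_i = n·p_i = [27.60, 27.60, 13.80]
χ² = (34−27.60)²/27.60 + (6−27.60)²/27.60 + (29−13.80)²/13.80 = 35.1304
df = 2
p-value (upper-tail) = 0.00000
At α=0.05: p < α → reject H₀

reject H₀: yes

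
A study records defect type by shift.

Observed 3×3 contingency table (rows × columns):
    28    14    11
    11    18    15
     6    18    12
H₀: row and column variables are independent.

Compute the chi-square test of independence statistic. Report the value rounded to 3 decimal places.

test statistic = 15.056

Row totals [53, 44, 36], col totals [45, 50, 38], n=133
χ² = (28−17.93)²/17.93 + (14−19.92)²/19.92 + (11−15.14)²/15.14 + (11−14.89)²/14.89 + (18−16.54)²/16.54 + (15−12.57)²/12.57 + (6−12.18)²/12.18 + (18−13.53)²/13.53 + (12−10.29)²/10.29 = 15.0558
df = 4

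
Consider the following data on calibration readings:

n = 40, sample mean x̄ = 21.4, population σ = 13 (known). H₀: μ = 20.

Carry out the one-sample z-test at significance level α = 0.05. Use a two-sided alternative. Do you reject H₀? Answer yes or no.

reject H₀: no

SE = σ/√n = 13/√40 = 2.0555
z = (x̄−μ₀)/SE = (21.4−20)/2.0555 = 0.6811
p-value (two-sided) = 0.49580
At α=0.05: p ≥ α → fail to reject H₀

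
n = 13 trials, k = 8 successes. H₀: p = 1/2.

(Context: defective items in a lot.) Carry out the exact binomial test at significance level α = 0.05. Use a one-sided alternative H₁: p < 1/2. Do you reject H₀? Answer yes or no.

Exact binomial: n=13, k=8, p₀=1/2=0.5000
P(X≤8) from Σ C(n,i)·p₀^i·(1−p₀)^(n−i)
p-value (one-sided, H₁ less) = 0.86658
At α=0.05: p ≥ α → fail to reject H₀

reject H₀: no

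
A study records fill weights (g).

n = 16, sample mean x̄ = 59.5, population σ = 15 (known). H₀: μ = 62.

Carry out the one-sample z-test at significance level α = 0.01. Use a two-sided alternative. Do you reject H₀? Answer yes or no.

SE = σ/√n = 15/√16 = 3.7500
z = (x̄−μ₀)/SE = (59.5−62)/3.7500 = -0.6667
p-value (two-sided) = 0.50499
At α=0.01: p ≥ α → fail to reject H₀

reject H₀: no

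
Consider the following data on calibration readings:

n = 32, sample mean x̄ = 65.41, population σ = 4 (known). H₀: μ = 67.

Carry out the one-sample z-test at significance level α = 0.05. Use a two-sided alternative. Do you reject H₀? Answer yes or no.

reject H₀: yes

SE = σ/√n = 4/√32 = 0.7071
z = (x̄−μ₀)/SE = (65.41−67)/0.7071 = -2.2486
p-value (two-sided) = 0.02454
At α=0.05: p < α → reject H₀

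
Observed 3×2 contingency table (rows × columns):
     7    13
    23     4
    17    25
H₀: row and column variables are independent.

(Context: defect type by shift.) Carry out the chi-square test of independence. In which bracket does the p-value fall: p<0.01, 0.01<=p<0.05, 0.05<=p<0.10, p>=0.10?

Row totals [20, 27, 42], col totals [47, 42], n=89
χ² = (7−10.56)²/10.56 + (13−9.44)²/9.44 + (23−14.26)²/14.26 + (4−12.74)²/12.74 + (17−22.18)²/22.18 + (25−19.82)²/19.82 = 16.4652
df = 2
p-value (upper-tail) = 0.00027
→ bracket: p<0.01

p-value bracket: p<0.01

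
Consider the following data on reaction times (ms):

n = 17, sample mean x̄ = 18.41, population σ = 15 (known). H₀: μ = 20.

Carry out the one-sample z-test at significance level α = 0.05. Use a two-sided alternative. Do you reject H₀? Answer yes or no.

SE = σ/√n = 15/√17 = 3.6380
z = (x̄−μ₀)/SE = (18.41−20)/3.6380 = -0.4370
p-value (two-sided) = 0.66208
At α=0.05: p ≥ α → fail to reject H₀

reject H₀: no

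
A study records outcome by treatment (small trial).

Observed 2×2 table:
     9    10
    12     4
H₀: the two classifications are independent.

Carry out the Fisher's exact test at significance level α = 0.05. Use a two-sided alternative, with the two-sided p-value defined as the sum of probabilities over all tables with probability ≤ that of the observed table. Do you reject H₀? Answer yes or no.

reject H₀: no

Margins: r₁=19, r₂=16, c₁=21, c₂=14, n=35
p_obs = C(19,9)·C(16,12)/C(35,21); sum pmf over tables with pmf ≤ p_obs
p-value (two-sided) = 0.16619
At α=0.05: p ≥ α → fail to reject H₀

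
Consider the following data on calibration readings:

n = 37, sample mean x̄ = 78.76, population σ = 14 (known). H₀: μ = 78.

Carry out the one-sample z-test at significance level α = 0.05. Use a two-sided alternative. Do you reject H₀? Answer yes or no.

SE = σ/√n = 14/√37 = 2.3016
z = (x̄−μ₀)/SE = (78.76−78)/2.3016 = 0.3302
p-value (two-sided) = 0.74124
At α=0.05: p ≥ α → fail to reject H₀

reject H₀: no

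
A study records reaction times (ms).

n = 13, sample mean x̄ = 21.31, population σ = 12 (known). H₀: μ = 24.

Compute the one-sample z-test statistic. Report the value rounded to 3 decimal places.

SE = σ/√n = 12/√13 = 3.3282
z = (x̄−μ₀)/SE = (21.31−24)/3.3282 = -0.8082

test statistic = -0.808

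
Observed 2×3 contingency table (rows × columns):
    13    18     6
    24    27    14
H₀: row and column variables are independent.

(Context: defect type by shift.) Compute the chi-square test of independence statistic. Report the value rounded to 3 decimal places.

test statistic = 0.632

Row totals [37, 65], col totals [37, 45, 20], n=102
χ² = (13−13.42)²/13.42 + (18−16.32)²/16.32 + (6−7.25)²/7.25 + (24−23.58)²/23.58 + (27−28.68)²/28.68 + (14−12.75)²/12.75 = 0.6316
df = 2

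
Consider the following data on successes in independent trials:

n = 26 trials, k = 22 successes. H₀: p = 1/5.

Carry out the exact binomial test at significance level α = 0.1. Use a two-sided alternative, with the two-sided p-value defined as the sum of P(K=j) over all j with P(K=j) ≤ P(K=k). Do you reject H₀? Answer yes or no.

Exact binomial: n=26, k=22, p₀=1/5=0.2000
P(X=j) = C(n,j)·p₀^j·(1−p₀)^(n−j); p = Σ P(X=j) over j with P(X=j) ≤ P(X=22)
p-value (two-sided) = 0.00000
At α=0.1: p < α → reject H₀

reject H₀: yes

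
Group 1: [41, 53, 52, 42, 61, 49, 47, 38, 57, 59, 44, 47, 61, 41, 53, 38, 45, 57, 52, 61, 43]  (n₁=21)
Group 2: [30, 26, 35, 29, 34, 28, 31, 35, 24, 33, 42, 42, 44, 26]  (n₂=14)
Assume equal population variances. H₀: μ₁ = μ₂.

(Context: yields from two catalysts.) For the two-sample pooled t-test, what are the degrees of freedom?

degrees of freedom = 33

df = n₁ + n₂ − 2 = 21 + 14 − 2 = 33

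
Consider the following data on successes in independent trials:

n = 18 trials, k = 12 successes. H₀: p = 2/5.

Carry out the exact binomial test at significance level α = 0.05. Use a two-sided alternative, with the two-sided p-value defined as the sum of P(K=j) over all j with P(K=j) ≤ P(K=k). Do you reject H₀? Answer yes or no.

Exact binomial: n=18, k=12, p₀=2/5=0.4000
P(X=j) = C(n,j)·p₀^j·(1−p₀)^(n−j); p = Σ P(X=j) over j with P(X=j) ≤ P(X=12)
p-value (two-sided) = 0.02851
At α=0.05: p < α → reject H₀

reject H₀: yes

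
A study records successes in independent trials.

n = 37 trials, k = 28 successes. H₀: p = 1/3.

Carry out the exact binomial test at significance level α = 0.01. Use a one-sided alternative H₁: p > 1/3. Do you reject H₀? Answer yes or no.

reject H₀: yes

Exact binomial: n=37, k=28, p₀=1/3=0.3333
P(X≥28) from Σ C(n,i)·p₀^i·(1−p₀)^(n−i)
p-value (one-sided, H₁ greater) = 0.00000
At α=0.01: p < α → reject H₀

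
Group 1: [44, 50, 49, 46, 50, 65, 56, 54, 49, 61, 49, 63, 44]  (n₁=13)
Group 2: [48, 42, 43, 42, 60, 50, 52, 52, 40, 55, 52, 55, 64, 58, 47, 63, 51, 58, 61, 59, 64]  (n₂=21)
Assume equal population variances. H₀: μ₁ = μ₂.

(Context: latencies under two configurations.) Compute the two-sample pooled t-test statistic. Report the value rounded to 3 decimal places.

x̄₁=52.308, s₁=7.005, n₁=13
x̄₂=53.143, s₂=7.538, n₂=21
s_p² = [12·7.005² + 20·7.538²]/32 = 53.9169
SE = √(s_p²·(1/13+1/21)) = 2.5913
t = (52.308−53.143)/2.5913 = -0.3223
df = 32

test statistic = -0.322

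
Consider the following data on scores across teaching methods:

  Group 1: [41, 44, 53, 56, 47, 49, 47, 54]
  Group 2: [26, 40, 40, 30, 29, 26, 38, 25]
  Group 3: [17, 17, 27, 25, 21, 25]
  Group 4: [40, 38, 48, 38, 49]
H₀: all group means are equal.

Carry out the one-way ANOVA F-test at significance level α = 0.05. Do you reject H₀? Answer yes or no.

reject H₀: yes

Group means [48.88, 31.75, 22.00, 42.60], grand mean 36.667
SSB = Σnᵢ(x̄ᵢ−x̄)² = 2852.425; SSW = ΣΣ(x−x̄ᵢ)² = 697.575
MSB = 2852.425/3 = 950.8083; MSW = 697.575/23 = 30.3293
F = MSB/MSW = 31.3494
df = (3, 23)
p-value (upper-tail) = 0.00000
At α=0.05: p < α → reject H₀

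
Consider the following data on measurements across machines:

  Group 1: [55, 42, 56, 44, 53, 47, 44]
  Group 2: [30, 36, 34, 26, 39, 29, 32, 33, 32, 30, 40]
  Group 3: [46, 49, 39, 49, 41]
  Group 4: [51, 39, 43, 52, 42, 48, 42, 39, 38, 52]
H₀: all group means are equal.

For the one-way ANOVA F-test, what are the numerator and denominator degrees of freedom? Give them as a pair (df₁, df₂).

degrees of freedom = [3, 29]

k = 4 groups, N = 33 total
df = (k−1, N−k) = (4−1, 33−4) = (3, 29)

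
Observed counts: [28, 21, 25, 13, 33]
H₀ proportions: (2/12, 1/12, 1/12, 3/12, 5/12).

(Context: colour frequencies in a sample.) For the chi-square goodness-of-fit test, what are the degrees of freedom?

df = k − 1 = 5 − 1 = 4

degrees of freedom = 4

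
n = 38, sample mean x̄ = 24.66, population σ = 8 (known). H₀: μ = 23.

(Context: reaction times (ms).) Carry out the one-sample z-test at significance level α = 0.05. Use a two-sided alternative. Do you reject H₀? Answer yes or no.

reject H₀: no

SE = σ/√n = 8/√38 = 1.2978
z = (x̄−μ₀)/SE = (24.66−23)/1.2978 = 1.2791
p-value (two-sided) = 0.20086
At α=0.05: p ≥ α → fail to reject H₀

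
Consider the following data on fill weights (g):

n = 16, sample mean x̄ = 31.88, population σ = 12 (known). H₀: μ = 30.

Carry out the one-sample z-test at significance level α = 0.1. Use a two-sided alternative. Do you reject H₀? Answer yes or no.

SE = σ/√n = 12/√16 = 3.0000
z = (x̄−μ₀)/SE = (31.88−30)/3.0000 = 0.6267
p-value (two-sided) = 0.53088
At α=0.1: p ≥ α → fail to reject H₀

reject H₀: no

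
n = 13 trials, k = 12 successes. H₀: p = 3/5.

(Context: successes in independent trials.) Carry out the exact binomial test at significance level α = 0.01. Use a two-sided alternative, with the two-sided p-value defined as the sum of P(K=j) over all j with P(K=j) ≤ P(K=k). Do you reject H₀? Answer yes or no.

Exact binomial: n=13, k=12, p₀=3/5=0.6000
P(X=j) = C(n,j)·p₀^j·(1−p₀)^(n−j); p = Σ P(X=j) over j with P(X=j) ≤ P(X=12)
p-value (two-sided) = 0.02042
At α=0.01: p ≥ α → fail to reject H₀

reject H₀: no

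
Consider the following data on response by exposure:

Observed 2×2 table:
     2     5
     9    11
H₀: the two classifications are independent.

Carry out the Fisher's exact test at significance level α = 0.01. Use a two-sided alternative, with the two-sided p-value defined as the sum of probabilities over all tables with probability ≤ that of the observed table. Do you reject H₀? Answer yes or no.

reject H₀: no

Margins: r₁=7, r₂=20, c₁=11, c₂=16, n=27
p_obs = C(7,2)·C(20,9)/C(27,11); sum pmf over tables with pmf ≤ p_obs
p-value (two-sided) = 0.66184
At α=0.01: p ≥ α → fail to reject H₀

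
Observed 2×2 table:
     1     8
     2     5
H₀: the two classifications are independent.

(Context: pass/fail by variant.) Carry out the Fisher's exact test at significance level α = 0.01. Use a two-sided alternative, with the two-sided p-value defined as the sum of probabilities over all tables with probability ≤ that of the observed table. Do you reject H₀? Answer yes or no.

reject H₀: no

Margins: r₁=9, r₂=7, c₁=3, c₂=13, n=16
p_obs = C(9,1)·C(7,2)/C(16,3); sum pmf over tables with pmf ≤ p_obs
p-value (two-sided) = 0.55000
At α=0.01: p ≥ α → fail to reject H₀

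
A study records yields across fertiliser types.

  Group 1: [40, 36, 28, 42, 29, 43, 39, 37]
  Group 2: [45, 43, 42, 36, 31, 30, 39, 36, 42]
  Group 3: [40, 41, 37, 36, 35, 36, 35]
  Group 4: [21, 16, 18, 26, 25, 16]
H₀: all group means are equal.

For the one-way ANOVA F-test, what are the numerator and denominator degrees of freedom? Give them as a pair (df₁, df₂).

k = 4 groups, N = 30 total
df = (k−1, N−k) = (4−1, 30−4) = (3, 26)

degrees of freedom = [3, 26]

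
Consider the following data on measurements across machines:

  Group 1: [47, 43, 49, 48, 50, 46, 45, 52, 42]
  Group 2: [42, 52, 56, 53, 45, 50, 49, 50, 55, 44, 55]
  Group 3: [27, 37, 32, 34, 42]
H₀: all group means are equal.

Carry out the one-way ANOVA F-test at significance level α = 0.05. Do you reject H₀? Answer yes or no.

Group means [46.89, 50.09, 34.40], grand mean 45.800
SSB = Σnᵢ(x̄ᵢ−x̄)² = 863.002; SSW = ΣΣ(x−x̄ᵢ)² = 434.998
MSB = 863.002/2 = 431.5010; MSW = 434.998/22 = 19.7726
F = MSB/MSW = 21.8231
df = (2, 22)
p-value (upper-tail) = 0.00001
At α=0.05: p < α → reject H₀

reject H₀: yes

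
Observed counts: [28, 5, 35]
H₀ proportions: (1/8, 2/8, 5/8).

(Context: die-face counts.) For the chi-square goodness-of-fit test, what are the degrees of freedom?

degrees of freedom = 2

df = k − 1 = 3 − 1 = 2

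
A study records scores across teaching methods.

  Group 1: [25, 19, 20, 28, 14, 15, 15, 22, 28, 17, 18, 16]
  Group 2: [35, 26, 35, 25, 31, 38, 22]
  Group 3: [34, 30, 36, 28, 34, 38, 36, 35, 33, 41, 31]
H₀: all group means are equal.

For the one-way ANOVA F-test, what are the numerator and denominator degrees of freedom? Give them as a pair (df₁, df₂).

degrees of freedom = [2, 27]

k = 3 groups, N = 30 total
df = (k−1, N−k) = (3−1, 30−3) = (2, 27)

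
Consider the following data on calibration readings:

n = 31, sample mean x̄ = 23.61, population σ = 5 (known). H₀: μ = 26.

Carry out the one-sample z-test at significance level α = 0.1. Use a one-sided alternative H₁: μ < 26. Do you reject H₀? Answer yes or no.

SE = σ/√n = 5/√31 = 0.8980
z = (x̄−μ₀)/SE = (23.61−26)/0.8980 = -2.6614
p-value (one-sided, H₁ less) = 0.00389
At α=0.1: p < α → reject H₀

reject H₀: yes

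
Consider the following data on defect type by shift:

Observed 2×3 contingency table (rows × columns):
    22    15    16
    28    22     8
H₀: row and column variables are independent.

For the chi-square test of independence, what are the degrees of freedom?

degrees of freedom = 2

df = (r−1)(c−1) = (2−1)·(3−1) = 2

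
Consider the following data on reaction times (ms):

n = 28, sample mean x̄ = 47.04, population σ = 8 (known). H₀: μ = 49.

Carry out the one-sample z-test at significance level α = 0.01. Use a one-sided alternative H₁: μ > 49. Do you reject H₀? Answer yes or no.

SE = σ/√n = 8/√28 = 1.5119
z = (x̄−μ₀)/SE = (47.04−49)/1.5119 = -1.2964
p-value (one-sided, H₁ greater) = 0.90258
At α=0.01: p ≥ α → fail to reject H₀

reject H₀: no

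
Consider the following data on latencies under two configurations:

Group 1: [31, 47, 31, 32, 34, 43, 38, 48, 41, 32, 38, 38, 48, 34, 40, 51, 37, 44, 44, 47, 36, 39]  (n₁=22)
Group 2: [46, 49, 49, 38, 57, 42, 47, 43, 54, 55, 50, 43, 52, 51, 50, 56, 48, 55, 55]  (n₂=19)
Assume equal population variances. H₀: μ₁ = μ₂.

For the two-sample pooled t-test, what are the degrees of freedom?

df = n₁ + n₂ − 2 = 22 + 19 − 2 = 39

degrees of freedom = 39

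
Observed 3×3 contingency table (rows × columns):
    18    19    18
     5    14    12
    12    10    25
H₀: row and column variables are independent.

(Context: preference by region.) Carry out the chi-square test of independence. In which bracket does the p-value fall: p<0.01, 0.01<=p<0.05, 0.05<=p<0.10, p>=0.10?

Row totals [55, 31, 47], col totals [35, 43, 55], n=133
χ² = (18−14.47)²/14.47 + (19−17.78)²/17.78 + (18−22.74)²/22.74 + (5−8.16)²/8.16 + (14−10.02)²/10.02 + (12−12.82)²/12.82 + (12−12.37)²/12.37 + (10−15.20)²/15.20 + (25−19.44)²/19.44 = 8.1656
df = 4
p-value (upper-tail) = 0.08570
→ bracket: 0.05<=p<0.10

p-value bracket: 0.05<=p<0.10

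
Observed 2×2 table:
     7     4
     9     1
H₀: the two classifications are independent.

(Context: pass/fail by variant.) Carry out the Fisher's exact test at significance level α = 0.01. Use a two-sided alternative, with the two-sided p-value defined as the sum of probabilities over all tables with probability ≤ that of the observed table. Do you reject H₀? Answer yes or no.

Margins: r₁=11, r₂=10, c₁=16, c₂=5, n=21
p_obs = C(11,7)·C(10,9)/C(21,16); sum pmf over tables with pmf ≤ p_obs
p-value (two-sided) = 0.31078
At α=0.01: p ≥ α → fail to reject H₀

reject H₀: no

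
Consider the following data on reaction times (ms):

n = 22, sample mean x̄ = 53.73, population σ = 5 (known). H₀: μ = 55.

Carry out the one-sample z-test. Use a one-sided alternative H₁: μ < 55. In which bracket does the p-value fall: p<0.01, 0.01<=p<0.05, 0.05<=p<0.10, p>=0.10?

SE = σ/√n = 5/√22 = 1.0660
z = (x̄−μ₀)/SE = (53.73−55)/1.0660 = -1.1914
p-value (one-sided, H₁ less) = 0.11676
→ bracket: p>=0.10

p-value bracket: p>=0.10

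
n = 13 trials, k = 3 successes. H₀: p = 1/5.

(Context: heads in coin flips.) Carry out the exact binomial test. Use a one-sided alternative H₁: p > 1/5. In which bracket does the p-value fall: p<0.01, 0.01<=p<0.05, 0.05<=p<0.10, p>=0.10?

p-value bracket: p>=0.10

Exact binomial: n=13, k=3, p₀=1/5=0.2000
P(X≥3) from Σ C(n,i)·p₀^i·(1−p₀)^(n−i)
p-value (one-sided, H₁ greater) = 0.49835
→ bracket: p>=0.10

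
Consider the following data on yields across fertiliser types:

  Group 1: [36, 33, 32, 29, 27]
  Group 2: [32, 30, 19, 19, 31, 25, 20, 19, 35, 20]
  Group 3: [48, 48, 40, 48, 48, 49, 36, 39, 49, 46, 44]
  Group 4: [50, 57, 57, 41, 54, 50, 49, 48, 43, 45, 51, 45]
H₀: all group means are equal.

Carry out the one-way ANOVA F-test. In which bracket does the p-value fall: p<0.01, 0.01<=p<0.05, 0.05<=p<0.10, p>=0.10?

Group means [31.40, 25.00, 45.00, 49.17], grand mean 39.263
SSB = Σnᵢ(x̄ᵢ−x̄)² = 3882.502; SSW = ΣΣ(x−x̄ᵢ)² = 920.867
MSB = 3882.502/3 = 1294.1673; MSW = 920.867/34 = 27.0843
F = MSB/MSW = 47.7829
df = (3, 34)
p-value (upper-tail) = 0.00000
→ bracket: p<0.01

p-value bracket: p<0.01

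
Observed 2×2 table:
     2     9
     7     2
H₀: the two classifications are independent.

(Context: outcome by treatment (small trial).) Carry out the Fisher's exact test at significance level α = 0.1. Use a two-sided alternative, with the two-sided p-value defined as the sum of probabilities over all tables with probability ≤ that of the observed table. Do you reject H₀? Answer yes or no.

reject H₀: yes

Margins: r₁=11, r₂=9, c₁=9, c₂=11, n=20
p_obs = C(11,2)·C(9,7)/C(20,9); sum pmf over tables with pmf ≤ p_obs
p-value (two-sided) = 0.02155
At α=0.1: p < α → reject H₀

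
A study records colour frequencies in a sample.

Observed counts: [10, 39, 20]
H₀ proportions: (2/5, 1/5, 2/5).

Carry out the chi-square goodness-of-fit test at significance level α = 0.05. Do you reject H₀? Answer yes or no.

reject H₀: yes

n = 69; E_i = n·p_i = [27.60, 13.80, 27.60]
χ² = (10−27.60)²/27.60 + (39−13.80)²/13.80 + (20−27.60)²/27.60 = 59.3333
df = 2
p-value (upper-tail) = 0.00000
At α=0.05: p < α → reject H₀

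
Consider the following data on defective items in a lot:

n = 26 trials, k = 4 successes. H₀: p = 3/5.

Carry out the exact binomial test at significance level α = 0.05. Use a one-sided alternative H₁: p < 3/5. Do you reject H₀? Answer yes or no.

Exact binomial: n=26, k=4, p₀=3/5=0.6000
P(X≤4) from Σ C(n,i)·p₀^i·(1−p₀)^(n−i)
p-value (one-sided, H₁ less) = 0.00000
At α=0.05: p < α → reject H₀

reject H₀: yes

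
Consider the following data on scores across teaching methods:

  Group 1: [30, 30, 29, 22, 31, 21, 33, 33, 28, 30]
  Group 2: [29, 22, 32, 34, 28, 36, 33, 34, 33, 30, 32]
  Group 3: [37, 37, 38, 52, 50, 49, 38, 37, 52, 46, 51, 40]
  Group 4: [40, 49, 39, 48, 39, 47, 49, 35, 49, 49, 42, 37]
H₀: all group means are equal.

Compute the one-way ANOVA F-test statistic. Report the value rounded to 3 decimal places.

Group means [28.70, 31.18, 43.92, 43.58], grand mean 37.333
SSB = Σnᵢ(x̄ᵢ−x̄)² = 2150.430; SSW = ΣΣ(x−x̄ᵢ)² = 1099.570
MSB = 2150.430/3 = 716.8101; MSW = 1099.570/41 = 26.8188
F = MSB/MSW = 26.7279
df = (3, 41)

test statistic = 26.728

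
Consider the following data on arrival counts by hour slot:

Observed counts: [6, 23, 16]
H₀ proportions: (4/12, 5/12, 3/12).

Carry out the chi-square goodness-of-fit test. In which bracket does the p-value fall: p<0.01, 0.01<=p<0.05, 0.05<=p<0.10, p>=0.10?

p-value bracket: 0.01<=p<0.05

n = 45; E_i = n·p_i = [15.00, 18.75, 11.25]
χ² = (6−15.00)²/15.00 + (23−18.75)²/18.75 + (16−11.25)²/11.25 = 8.3689
df = 2
p-value (upper-tail) = 0.01523
→ bracket: 0.01<=p<0.05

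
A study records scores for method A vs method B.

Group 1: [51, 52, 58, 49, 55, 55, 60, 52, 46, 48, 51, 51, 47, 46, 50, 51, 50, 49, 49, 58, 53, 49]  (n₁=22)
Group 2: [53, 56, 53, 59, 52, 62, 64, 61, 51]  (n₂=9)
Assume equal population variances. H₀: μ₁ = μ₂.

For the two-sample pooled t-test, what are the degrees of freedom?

df = n₁ + n₂ − 2 = 22 + 9 − 2 = 29

degrees of freedom = 29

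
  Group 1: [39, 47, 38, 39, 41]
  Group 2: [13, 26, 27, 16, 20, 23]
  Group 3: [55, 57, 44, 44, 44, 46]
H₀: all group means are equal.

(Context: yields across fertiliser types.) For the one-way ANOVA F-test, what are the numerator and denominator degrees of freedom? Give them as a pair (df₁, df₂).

degrees of freedom = [2, 14]

k = 3 groups, N = 17 total
df = (k−1, N−k) = (3−1, 17−3) = (2, 14)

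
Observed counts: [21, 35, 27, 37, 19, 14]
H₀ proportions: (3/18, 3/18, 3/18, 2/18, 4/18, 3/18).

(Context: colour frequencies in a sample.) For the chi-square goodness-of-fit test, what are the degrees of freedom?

degrees of freedom = 5

df = k − 1 = 6 − 1 = 5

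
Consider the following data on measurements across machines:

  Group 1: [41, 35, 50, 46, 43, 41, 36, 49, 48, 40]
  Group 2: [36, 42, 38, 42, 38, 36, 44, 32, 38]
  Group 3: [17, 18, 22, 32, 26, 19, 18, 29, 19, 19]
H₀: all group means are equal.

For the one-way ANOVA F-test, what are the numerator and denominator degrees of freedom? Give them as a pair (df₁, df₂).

degrees of freedom = [2, 26]

k = 3 groups, N = 29 total
df = (k−1, N−k) = (3−1, 29−3) = (2, 26)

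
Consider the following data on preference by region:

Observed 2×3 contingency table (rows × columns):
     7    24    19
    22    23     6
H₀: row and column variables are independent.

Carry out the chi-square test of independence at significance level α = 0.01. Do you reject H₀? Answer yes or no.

Row totals [50, 51], col totals [29, 47, 25], n=101
χ² = (7−14.36)²/14.36 + (24−23.27)²/23.27 + (19−12.38)²/12.38 + (22−14.64)²/14.64 + (23−23.73)²/23.73 + (6−12.62)²/12.62 = 14.5314
df = 2
p-value (upper-tail) = 0.00070
At α=0.01: p < α → reject H₀

reject H₀: yes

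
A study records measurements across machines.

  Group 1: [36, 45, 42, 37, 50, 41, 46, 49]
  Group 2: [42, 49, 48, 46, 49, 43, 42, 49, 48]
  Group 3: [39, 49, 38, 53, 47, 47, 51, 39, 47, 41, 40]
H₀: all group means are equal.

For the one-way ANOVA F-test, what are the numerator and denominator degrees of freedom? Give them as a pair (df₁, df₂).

k = 3 groups, N = 28 total
df = (k−1, N−k) = (3−1, 28−3) = (2, 25)

degrees of freedom = [2, 25]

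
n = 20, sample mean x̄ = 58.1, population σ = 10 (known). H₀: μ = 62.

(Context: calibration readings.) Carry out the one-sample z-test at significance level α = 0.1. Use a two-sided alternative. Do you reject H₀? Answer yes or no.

reject H₀: yes

SE = σ/√n = 10/√20 = 2.2361
z = (x̄−μ₀)/SE = (58.1−62)/2.2361 = -1.7441
p-value (two-sided) = 0.08114
At α=0.1: p < α → reject H₀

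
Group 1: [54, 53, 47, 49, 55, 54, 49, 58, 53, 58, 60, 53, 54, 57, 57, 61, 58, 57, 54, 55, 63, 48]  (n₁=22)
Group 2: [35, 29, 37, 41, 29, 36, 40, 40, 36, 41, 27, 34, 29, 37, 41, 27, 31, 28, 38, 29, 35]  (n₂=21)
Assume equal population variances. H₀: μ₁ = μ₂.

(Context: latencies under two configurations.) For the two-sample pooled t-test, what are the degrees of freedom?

df = n₁ + n₂ − 2 = 22 + 21 − 2 = 41

degrees of freedom = 41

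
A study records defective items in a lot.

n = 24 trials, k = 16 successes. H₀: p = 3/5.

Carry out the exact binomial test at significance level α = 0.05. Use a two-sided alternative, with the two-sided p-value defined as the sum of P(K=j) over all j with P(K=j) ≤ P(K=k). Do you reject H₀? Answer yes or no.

reject H₀: no

Exact binomial: n=24, k=16, p₀=3/5=0.6000
P(X=j) = C(n,j)·p₀^j·(1−p₀)^(n−j); p = Σ P(X=j) over j with P(X=j) ≤ P(X=16)
p-value (two-sided) = 0.54094
At α=0.05: p ≥ α → fail to reject H₀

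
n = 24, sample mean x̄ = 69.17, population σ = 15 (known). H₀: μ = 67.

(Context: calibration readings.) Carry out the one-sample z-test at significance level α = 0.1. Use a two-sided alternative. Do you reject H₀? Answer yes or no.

SE = σ/√n = 15/√24 = 3.0619
z = (x̄−μ₀)/SE = (69.17−67)/3.0619 = 0.7087
p-value (two-sided) = 0.47850
At α=0.1: p ≥ α → fail to reject H₀

reject H₀: no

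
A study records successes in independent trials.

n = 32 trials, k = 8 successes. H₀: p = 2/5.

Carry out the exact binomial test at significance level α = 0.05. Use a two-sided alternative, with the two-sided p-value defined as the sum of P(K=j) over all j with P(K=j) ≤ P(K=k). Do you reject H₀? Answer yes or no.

Exact binomial: n=32, k=8, p₀=2/5=0.4000
P(X=j) = C(n,j)·p₀^j·(1−p₀)^(n−j); p = Σ P(X=j) over j with P(X=j) ≤ P(X=8)
p-value (two-sided) = 0.10375
At α=0.05: p ≥ α → fail to reject H₀

reject H₀: no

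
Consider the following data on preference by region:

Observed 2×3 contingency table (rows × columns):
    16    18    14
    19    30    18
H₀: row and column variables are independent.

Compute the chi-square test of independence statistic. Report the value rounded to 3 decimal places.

test statistic = 0.635

Row totals [48, 67], col totals [35, 48, 32], n=115
χ² = (16−14.61)²/14.61 + (18−20.03)²/20.03 + (14−13.36)²/13.36 + (19−20.39)²/20.39 + (30−27.97)²/27.97 + (18−18.64)²/18.64 = 0.6354
df = 2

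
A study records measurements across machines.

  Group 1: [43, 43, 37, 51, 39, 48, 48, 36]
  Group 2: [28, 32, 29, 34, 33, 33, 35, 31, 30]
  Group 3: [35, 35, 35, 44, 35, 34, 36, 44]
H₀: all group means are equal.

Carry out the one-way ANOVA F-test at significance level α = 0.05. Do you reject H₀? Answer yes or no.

reject H₀: yes

Group means [43.12, 31.67, 37.25], grand mean 37.120
SSB = Σnᵢ(x̄ᵢ−x̄)² = 556.265; SSW = ΣΣ(x−x̄ᵢ)² = 382.375
MSB = 556.265/2 = 278.1325; MSW = 382.375/22 = 17.3807
F = MSB/MSW = 16.0024
df = (2, 22)
p-value (upper-tail) = 0.00005
At α=0.05: p < α → reject H₀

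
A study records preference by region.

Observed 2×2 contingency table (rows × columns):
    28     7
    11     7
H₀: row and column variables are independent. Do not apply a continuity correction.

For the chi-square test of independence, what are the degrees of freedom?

degrees of freedom = 1

df = (r−1)(c−1) = (2−1)·(2−1) = 1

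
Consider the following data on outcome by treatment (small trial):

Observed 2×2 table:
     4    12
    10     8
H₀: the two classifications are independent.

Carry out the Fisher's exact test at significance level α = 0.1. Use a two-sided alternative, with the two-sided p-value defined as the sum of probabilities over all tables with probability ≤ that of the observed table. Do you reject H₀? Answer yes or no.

reject H₀: yes

Margins: r₁=16, r₂=18, c₁=14, c₂=20, n=34
p_obs = C(16,4)·C(18,10)/C(34,14); sum pmf over tables with pmf ≤ p_obs
p-value (two-sided) = 0.09209
At α=0.1: p < α → reject H₀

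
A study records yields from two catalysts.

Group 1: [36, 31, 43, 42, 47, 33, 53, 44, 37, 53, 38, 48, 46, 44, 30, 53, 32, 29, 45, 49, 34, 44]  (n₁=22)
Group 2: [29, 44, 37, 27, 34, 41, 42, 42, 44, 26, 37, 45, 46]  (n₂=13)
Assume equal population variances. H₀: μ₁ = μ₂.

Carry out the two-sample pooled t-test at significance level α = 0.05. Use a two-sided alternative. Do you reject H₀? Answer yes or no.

reject H₀: no

x̄₁=41.409, s₁=7.744, n₁=22
x̄₂=38.000, s₂=7.012, n₂=13
s_p² = [21·7.744² + 12·7.012²]/33 = 56.0399
SE = √(s_p²·(1/22+1/13)) = 2.6188
t = (41.409−38.000)/2.6188 = 1.3018
df = 33
p-value (two-sided) = 0.20200
At α=0.05: p ≥ α → fail to reject H₀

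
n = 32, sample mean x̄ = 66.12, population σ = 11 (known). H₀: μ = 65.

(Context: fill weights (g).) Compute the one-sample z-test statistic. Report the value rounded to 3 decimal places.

test statistic = 0.576

SE = σ/√n = 11/√32 = 1.9445
z = (x̄−μ₀)/SE = (66.12−65)/1.9445 = 0.5760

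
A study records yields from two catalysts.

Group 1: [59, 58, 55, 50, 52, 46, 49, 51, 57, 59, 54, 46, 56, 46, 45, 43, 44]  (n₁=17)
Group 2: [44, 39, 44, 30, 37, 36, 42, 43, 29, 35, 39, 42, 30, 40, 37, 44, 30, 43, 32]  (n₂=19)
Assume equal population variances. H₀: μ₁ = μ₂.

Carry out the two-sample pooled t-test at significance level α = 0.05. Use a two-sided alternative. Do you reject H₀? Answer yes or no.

reject H₀: yes

x̄₁=51.176, s₁=5.548, n₁=17
x̄₂=37.684, s₂=5.365, n₂=19
s_p² = [16·5.548² + 18·5.365²]/34 = 29.7228
SE = √(s_p²·(1/17+1/19)) = 1.8201
t = (51.176−37.684)/1.8201 = 7.4129
df = 34
p-value (two-sided) = 0.00000
At α=0.05: p < α → reject H₀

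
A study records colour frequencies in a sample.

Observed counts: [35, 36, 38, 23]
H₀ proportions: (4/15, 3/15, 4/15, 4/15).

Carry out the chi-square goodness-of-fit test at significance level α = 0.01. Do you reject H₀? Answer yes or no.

reject H₀: no

n = 132; E_i = n·p_i = [35.20, 26.40, 35.20, 35.20]
χ² = (35−35.20)²/35.20 + (36−26.40)²/26.40 + (38−35.20)²/35.20 + (23−35.20)²/35.20 = 7.9432
df = 3
p-value (upper-tail) = 0.04720
At α=0.01: p ≥ α → fail to reject H₀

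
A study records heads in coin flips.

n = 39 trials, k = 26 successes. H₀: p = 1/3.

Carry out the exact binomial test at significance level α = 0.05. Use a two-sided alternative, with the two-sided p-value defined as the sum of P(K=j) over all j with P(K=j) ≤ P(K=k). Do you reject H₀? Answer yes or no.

Exact binomial: n=39, k=26, p₀=1/3=0.3333
P(X=j) = C(n,j)·p₀^j·(1−p₀)^(n−j); p = Σ P(X=j) over j with P(X=j) ≤ P(X=26)
p-value (two-sided) = 0.00002
At α=0.05: p < α → reject H₀

reject H₀: yes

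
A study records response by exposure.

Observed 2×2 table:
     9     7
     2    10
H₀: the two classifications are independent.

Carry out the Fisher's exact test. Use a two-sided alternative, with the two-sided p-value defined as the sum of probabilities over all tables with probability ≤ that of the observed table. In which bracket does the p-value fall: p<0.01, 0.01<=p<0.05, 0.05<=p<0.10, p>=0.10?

Margins: r₁=16, r₂=12, c₁=11, c₂=17, n=28
p_obs = C(16,9)·C(12,2)/C(28,11); sum pmf over tables with pmf ≤ p_obs
p-value (two-sided) = 0.05403
→ bracket: 0.05<=p<0.10

p-value bracket: 0.05<=p<0.10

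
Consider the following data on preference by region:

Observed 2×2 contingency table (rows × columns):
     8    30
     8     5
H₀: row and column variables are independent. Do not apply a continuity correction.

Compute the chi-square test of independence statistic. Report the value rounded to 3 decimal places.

Row totals [38, 13], col totals [16, 35], n=51
χ² = (8−11.92)²/11.92 + (30−26.08)²/26.08 + (8−4.08)²/4.08 + (5−8.92)²/8.92 = 7.3742
df = 1

test statistic = 7.374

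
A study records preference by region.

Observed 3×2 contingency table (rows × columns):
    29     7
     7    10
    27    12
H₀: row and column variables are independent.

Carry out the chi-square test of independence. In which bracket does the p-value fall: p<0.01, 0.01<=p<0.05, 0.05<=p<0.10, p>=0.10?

p-value bracket: 0.01<=p<0.05

Row totals [36, 17, 39], col totals [63, 29], n=92
χ² = (29−24.65)²/24.65 + (7−11.35)²/11.35 + (7−11.64)²/11.64 + (10−5.36)²/5.36 + (27−26.71)²/26.71 + (12−12.29)²/12.29 = 8.3133
df = 2
p-value (upper-tail) = 0.01566
→ bracket: 0.01<=p<0.05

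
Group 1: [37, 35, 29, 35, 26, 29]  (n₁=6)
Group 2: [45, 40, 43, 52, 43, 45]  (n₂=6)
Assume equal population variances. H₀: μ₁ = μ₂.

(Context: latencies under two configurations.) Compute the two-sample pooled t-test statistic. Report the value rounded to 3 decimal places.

test statistic = -5.266

x̄₁=31.833, s₁=4.401, n₁=6
x̄₂=44.667, s₂=4.033, n₂=6
s_p² = [5·4.401² + 5·4.033²]/10 = 17.8167
SE = √(s_p²·(1/6+1/6)) = 2.4370
t = (31.833−44.667)/2.4370 = -5.2661
df = 10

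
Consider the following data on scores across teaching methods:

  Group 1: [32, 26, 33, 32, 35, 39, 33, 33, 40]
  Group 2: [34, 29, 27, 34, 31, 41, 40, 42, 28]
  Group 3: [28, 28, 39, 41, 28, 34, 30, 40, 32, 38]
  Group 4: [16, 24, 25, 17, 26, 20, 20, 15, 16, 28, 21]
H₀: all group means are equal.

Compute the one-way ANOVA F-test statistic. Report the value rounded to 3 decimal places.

Group means [33.67, 34.00, 33.80, 20.73], grand mean 30.128
SSB = Σnᵢ(x̄ᵢ−x̄)² = 1354.577; SSW = ΣΣ(x−x̄ᵢ)² = 859.782
MSB = 1354.577/3 = 451.5257; MSW = 859.782/35 = 24.5652
F = MSB/MSW = 18.3807
df = (3, 35)

test statistic = 18.381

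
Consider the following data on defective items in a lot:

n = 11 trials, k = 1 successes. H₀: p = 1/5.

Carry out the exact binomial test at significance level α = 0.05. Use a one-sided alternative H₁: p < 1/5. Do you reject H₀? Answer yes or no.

Exact binomial: n=11, k=1, p₀=1/5=0.2000
P(X≤1) from Σ C(n,i)·p₀^i·(1−p₀)^(n−i)
p-value (one-sided, H₁ less) = 0.32212
At α=0.05: p ≥ α → fail to reject H₀

reject H₀: no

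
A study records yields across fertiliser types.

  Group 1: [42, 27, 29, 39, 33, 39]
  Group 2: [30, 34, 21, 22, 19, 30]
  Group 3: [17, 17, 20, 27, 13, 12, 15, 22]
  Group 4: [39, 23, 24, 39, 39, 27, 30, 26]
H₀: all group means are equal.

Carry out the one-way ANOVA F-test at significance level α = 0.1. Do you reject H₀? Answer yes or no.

reject H₀: yes

Group means [34.83, 26.00, 17.88, 30.88], grand mean 26.964
SSB = Σnᵢ(x̄ᵢ−x̄)² = 1160.381; SSW = ΣΣ(x−x̄ᵢ)² = 890.583
MSB = 1160.381/3 = 386.7937; MSW = 890.583/24 = 37.1076
F = MSB/MSW = 10.4236
df = (3, 24)
p-value (upper-tail) = 0.00014
At α=0.1: p < α → reject H₀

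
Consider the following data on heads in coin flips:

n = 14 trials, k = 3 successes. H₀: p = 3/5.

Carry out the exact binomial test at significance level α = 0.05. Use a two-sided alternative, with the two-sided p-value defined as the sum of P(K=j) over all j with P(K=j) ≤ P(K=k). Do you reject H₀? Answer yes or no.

reject H₀: yes

Exact binomial: n=14, k=3, p₀=3/5=0.6000
P(X=j) = C(n,j)·p₀^j·(1−p₀)^(n−j); p = Σ P(X=j) over j with P(X=j) ≤ P(X=3)
p-value (two-sided) = 0.00469
At α=0.05: p < α → reject H₀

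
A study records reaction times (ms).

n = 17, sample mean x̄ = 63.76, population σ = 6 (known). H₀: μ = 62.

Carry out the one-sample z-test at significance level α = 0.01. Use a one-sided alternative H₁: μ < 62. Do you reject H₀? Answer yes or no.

SE = σ/√n = 6/√17 = 1.4552
z = (x̄−μ₀)/SE = (63.76−62)/1.4552 = 1.2094
p-value (one-sided, H₁ less) = 0.88675
At α=0.01: p ≥ α → fail to reject H₀

reject H₀: no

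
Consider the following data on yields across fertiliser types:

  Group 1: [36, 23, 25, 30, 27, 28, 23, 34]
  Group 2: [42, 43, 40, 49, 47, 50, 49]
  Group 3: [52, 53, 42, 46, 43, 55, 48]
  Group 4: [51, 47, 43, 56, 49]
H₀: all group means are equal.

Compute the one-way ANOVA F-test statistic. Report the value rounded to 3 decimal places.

test statistic = 32.721

Group means [28.25, 45.71, 48.43, 49.20], grand mean 41.889
SSB = Σnᵢ(x̄ᵢ−x̄)² = 2157.224; SSW = ΣΣ(x−x̄ᵢ)² = 505.443
MSB = 2157.224/3 = 719.0746; MSW = 505.443/23 = 21.9758
F = MSB/MSW = 32.7212
df = (3, 23)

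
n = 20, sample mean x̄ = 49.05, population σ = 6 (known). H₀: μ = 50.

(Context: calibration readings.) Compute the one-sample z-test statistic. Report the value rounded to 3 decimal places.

SE = σ/√n = 6/√20 = 1.3416
z = (x̄−μ₀)/SE = (49.05−50)/1.3416 = -0.7081

test statistic = -0.708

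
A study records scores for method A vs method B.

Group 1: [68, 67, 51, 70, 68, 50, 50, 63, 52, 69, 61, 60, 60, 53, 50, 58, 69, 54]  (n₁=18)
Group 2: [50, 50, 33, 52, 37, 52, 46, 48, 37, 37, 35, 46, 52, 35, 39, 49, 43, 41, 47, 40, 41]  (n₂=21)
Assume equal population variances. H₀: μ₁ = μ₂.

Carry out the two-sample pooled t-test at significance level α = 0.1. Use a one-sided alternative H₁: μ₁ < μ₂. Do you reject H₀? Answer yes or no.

x̄₁=59.611, s₁=7.594, n₁=18
x̄₂=43.333, s₂=6.335, n₂=21
s_p² = [17·7.594² + 20·6.335²]/37 = 48.1877
SE = √(s_p²·(1/18+1/21)) = 2.2297
t = (59.611−43.333)/2.2297 = 7.3003
df = 37
p-value (one-sided, H₁ less) = 1.00000
At α=0.1: p ≥ α → fail to reject H₀

reject H₀: no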